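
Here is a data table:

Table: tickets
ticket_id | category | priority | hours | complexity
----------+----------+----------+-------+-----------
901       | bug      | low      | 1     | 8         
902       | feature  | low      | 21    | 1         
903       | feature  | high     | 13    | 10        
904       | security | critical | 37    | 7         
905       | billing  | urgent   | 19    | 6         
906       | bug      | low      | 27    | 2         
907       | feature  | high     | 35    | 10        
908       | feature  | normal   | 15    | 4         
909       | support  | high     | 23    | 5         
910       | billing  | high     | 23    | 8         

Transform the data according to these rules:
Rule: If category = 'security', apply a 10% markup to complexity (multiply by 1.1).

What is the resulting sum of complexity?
61.7

Step 1: Records with category = 'security' have total complexity = 7
Step 2: Apply multiplier: 7 × 1.1 = 7.7
Step 3: Other records total: 54
Step 4: Final sum = 7.7 + 54 = 61.7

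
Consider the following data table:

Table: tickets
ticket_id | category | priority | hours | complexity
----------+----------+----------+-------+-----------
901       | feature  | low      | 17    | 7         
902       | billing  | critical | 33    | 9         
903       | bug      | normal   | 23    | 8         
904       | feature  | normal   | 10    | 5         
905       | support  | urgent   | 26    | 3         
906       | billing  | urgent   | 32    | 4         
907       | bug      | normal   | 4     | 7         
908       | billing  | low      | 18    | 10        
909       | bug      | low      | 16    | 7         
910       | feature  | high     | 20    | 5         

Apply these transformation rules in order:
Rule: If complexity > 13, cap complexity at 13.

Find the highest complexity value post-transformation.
10

Step 1: Original maximum complexity = 10
Step 2: Check cap of 13 against maximum
Step 3: No records exceed the cap (max 10 <= cap 13), so no capping applies
Step 4: Maximum after transformation = 10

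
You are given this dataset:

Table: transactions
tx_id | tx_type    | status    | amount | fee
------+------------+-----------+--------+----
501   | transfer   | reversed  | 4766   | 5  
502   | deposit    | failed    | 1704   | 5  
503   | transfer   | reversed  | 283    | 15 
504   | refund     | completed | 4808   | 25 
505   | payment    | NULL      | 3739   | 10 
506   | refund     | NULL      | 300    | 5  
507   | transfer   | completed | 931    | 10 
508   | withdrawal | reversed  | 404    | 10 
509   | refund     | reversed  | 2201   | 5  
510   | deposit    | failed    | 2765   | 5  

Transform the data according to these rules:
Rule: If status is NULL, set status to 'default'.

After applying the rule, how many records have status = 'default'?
2

Step 1: Count records where status IS NULL
Step 2: Found 2 records with NULL status
Step 3: These records will have status set to 'default'
Step 4: Records already having status = 'default': 0
Step 5: Answer: 2 + 0 = 2 records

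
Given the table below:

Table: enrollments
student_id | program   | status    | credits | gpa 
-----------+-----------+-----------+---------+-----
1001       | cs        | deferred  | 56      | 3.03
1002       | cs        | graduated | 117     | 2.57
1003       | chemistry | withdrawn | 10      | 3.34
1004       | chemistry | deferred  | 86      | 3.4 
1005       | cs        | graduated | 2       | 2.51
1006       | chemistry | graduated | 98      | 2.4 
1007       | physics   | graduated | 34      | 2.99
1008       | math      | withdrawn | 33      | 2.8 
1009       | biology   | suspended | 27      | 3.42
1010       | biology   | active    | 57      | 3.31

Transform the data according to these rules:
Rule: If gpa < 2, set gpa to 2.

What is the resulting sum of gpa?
29.77

Step 1: 0 records have gpa < 2
Step 2: These records originally summed to 0
Step 3: After setting to minimum: 0 × 2 = 0
Step 4: Unaffected records sum: 29.77
Step 5: Final sum = 0 + 29.77 = 29.77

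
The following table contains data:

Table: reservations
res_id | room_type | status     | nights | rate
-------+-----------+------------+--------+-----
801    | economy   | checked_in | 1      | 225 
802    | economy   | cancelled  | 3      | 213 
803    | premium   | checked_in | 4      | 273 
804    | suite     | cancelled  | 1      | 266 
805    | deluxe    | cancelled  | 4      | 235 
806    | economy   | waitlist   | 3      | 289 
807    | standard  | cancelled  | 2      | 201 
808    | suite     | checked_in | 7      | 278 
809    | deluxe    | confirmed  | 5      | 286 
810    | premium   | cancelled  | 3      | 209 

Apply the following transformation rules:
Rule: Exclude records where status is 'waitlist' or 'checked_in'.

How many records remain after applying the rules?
6

Step 1: Count records to exclude
  - 1 (waitlist) + 3 (checked_in) = 4 records
Step 2: Total records: 10
Step 3: Remaining = 10 - 4 = 6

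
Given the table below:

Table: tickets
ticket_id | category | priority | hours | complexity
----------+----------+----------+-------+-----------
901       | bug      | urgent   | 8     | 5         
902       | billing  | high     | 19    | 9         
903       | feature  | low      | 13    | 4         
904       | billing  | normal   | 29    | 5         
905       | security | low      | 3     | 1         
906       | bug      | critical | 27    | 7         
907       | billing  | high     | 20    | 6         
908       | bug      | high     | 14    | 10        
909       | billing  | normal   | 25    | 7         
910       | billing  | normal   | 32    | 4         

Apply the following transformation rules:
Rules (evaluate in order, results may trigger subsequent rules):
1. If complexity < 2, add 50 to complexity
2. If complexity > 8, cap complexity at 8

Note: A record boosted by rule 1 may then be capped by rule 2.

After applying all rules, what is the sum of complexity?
62

Step 1: Apply rule 1 to records with complexity < 2
  - 1 records get bonus of 50
  - Of these, 1 records then exceed 8 and get capped
Step 2: Apply rule 2 to records with complexity > 8
  - 2 records (original) are capped
Step 3: Calculate final sum = 62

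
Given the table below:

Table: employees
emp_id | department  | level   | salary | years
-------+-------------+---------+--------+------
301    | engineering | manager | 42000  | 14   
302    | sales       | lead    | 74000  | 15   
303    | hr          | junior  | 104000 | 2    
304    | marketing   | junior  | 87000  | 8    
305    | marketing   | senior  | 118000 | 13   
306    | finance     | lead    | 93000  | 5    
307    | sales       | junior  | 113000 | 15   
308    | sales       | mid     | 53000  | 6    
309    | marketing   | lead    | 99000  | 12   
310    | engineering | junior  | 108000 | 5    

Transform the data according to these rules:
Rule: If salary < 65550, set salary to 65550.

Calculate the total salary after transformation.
927100

Step 1: 2 records have salary < 65550
Step 2: These records originally summed to 95000
Step 3: After setting to minimum: 2 × 65550 = 131100
Step 4: Unaffected records sum: 796000
Step 5: Final sum = 131100 + 796000 = 927100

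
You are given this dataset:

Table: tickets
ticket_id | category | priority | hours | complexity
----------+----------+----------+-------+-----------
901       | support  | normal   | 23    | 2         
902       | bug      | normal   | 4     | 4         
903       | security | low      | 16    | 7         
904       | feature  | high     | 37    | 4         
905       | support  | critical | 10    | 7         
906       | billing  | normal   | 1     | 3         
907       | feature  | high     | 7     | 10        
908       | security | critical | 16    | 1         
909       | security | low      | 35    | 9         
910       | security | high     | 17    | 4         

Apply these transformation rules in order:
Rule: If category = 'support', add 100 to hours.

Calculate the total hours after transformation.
366

Step 1: Count records where category = 'support': 2
Step 2: Total bonus added: 2 × 100 = 200
Step 3: Original sum of hours: 166
Step 4: Final sum = 166 + 200 = 366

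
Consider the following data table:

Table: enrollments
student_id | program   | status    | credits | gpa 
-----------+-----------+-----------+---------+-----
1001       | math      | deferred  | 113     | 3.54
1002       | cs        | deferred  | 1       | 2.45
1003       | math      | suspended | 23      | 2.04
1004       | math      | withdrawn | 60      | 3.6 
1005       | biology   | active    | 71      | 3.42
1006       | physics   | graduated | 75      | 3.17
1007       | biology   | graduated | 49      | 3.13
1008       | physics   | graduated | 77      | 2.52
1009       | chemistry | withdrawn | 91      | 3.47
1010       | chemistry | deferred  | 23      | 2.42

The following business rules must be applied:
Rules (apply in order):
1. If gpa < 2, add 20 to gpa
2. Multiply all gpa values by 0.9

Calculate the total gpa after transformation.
26.78

Step 1: Apply Rule 1 - Add 20 to records with gpa < 2
  - 0 records affected: 0 + (0 × 20) = 0
  - Unaffected records: 29.76
  - Sum after Rule 1: 29.76
Step 2: Apply Rule 2 - Multiply all by 0.9
  - 29.76 × 0.9 = 26.78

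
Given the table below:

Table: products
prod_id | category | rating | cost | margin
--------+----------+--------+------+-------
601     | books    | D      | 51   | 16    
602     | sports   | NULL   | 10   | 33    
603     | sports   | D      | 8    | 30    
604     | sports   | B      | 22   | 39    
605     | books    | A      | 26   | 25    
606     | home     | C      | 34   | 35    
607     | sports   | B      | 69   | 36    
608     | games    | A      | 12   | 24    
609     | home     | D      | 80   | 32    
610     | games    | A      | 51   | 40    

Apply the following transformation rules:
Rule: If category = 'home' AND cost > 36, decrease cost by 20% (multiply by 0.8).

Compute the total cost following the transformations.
347.0

Step 1: Find records where category = 'home' AND cost > 36
Step 2: 1 records match, summing to 80
Step 3: After multiplier: 80 × 0.8 = 64.0
Step 4: Unaffected records sum: 283
Step 5: Final sum = 64.0 + 283 = 347.0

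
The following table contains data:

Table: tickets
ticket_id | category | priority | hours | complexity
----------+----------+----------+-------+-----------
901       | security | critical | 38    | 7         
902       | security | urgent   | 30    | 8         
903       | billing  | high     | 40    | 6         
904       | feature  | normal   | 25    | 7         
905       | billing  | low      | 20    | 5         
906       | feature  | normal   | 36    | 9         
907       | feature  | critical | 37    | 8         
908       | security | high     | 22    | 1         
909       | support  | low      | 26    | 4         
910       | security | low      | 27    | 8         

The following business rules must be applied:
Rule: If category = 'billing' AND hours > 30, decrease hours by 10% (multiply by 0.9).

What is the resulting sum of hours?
297.0

Step 1: Find records where category = 'billing' AND hours > 30
Step 2: 1 records match, summing to 40
Step 3: After multiplier: 40 × 0.9 = 36.0
Step 4: Unaffected records sum: 261
Step 5: Final sum = 36.0 + 261 = 297.0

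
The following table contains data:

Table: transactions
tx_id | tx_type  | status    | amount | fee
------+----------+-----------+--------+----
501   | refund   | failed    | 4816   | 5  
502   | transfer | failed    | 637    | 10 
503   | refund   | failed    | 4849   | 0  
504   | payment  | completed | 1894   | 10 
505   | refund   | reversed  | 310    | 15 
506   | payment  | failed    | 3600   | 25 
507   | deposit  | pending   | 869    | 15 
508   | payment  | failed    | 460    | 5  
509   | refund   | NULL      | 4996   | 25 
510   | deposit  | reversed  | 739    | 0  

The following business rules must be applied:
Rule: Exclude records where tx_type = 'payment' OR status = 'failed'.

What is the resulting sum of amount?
6914

Step 1: Find records where tx_type = 'payment' OR status = 'failed'
Step 2: 6 records match, summing to 16256
Step 3: Original sum: 23170
Step 4: Remaining sum = 23170 - 16256 = 6914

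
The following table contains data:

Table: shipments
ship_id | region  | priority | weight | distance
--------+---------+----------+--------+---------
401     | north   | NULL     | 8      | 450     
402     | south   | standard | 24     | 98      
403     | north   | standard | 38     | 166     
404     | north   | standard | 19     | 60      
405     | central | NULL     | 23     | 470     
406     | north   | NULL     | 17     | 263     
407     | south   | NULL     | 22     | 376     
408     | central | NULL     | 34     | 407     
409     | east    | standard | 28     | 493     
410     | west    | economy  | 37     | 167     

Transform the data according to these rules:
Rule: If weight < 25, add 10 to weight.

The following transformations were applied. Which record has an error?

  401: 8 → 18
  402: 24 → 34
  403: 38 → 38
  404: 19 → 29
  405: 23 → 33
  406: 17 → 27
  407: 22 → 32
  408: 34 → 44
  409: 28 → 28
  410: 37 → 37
Record 408 has an error. The correct transformed value should be 34, not 44.

Step 1: Check each record against the rule
Step 2: Record 408 has weight = 34
Step 3: Since 34 >= 25, the bonus should not have been applied
Step 4: Correct value = 34, but claimed value = 44
Conclusion: Record 408 has the error.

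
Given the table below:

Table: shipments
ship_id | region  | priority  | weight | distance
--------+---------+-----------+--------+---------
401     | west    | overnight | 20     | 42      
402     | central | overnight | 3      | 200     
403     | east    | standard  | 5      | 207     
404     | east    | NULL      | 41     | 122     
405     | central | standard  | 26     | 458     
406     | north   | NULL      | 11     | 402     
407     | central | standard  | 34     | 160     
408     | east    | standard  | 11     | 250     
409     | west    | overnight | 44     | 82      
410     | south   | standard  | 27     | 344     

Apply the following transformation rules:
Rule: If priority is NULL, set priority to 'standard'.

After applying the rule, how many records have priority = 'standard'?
7

Step 1: Count records where priority IS NULL
Step 2: Found 2 records with NULL priority
Step 3: These records will have priority set to 'standard'
Step 4: Records already having priority = 'standard': 5
Step 5: Answer: 2 + 5 = 7 records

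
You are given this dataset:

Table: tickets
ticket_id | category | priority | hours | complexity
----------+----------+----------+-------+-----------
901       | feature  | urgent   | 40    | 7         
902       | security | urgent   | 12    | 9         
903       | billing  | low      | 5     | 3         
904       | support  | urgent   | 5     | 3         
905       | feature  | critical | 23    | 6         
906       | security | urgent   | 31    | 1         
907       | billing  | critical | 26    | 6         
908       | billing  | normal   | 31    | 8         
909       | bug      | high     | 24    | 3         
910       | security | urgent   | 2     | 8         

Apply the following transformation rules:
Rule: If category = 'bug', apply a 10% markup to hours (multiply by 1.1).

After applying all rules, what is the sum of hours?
201.4

Step 1: Records with category = 'bug' have total hours = 24
Step 2: Apply multiplier: 24 × 1.1 = 26.4
Step 3: Other records total: 175
Step 4: Final sum = 26.4 + 175 = 201.4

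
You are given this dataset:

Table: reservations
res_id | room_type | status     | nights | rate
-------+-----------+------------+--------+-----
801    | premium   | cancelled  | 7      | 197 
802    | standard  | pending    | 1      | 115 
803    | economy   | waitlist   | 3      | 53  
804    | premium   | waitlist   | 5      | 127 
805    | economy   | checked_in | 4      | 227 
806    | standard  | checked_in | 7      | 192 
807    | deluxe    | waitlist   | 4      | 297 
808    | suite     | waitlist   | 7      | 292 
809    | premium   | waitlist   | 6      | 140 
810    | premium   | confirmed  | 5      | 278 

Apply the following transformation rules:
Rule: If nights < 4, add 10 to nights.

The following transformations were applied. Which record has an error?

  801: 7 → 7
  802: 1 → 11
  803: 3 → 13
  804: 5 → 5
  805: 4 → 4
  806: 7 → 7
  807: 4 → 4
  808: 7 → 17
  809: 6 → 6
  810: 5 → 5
Record 808 has an error. The correct transformed value should be 7, not 17.

Step 1: Check each record against the rule
Step 2: Record 808 has nights = 7
Step 3: Since 7 >= 4, the bonus should not have been applied
Step 4: Correct value = 7, but claimed value = 17
Conclusion: Record 808 has the error.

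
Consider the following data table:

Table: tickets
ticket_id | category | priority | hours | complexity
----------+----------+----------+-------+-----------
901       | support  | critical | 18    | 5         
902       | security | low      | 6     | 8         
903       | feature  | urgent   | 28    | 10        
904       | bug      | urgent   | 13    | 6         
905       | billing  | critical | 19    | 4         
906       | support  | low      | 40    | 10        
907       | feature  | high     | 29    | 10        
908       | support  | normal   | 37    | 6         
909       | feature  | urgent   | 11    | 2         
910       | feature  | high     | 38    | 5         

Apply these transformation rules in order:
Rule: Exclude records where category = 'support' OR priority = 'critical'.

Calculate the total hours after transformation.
125

Step 1: Find records where category = 'support' OR priority = 'critical'
Step 2: 4 records match, summing to 114
Step 3: Original sum: 239
Step 4: Remaining sum = 239 - 114 = 125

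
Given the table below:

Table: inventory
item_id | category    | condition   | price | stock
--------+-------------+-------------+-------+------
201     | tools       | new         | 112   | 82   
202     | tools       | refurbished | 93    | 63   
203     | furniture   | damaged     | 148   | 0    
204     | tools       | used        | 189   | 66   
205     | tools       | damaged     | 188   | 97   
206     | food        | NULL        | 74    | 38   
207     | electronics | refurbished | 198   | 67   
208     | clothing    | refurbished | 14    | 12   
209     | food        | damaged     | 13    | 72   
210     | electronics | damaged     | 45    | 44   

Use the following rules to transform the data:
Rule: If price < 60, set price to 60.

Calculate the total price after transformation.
1182

Step 1: 3 records have price < 60
Step 2: These records originally summed to 72
Step 3: After setting to minimum: 3 × 60 = 180
Step 4: Unaffected records sum: 1002
Step 5: Final sum = 180 + 1002 = 1182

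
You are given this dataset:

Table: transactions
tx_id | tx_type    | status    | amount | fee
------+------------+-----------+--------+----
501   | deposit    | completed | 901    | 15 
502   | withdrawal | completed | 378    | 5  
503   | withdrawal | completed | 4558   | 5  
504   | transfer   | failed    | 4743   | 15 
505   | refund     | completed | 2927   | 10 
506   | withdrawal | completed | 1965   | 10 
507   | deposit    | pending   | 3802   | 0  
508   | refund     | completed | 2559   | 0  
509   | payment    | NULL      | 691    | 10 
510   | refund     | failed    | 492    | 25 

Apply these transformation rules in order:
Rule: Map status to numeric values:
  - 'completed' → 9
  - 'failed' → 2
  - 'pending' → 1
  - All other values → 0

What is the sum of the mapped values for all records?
59

Step 1: Apply mapping to each record
Step 2: Count by status:
  'completed': 6 records × 9 = 54
  'failed': 2 records × 2 = 4
  'pending': 1 records × 1 = 1
Step 3: Sum all mapped values = 59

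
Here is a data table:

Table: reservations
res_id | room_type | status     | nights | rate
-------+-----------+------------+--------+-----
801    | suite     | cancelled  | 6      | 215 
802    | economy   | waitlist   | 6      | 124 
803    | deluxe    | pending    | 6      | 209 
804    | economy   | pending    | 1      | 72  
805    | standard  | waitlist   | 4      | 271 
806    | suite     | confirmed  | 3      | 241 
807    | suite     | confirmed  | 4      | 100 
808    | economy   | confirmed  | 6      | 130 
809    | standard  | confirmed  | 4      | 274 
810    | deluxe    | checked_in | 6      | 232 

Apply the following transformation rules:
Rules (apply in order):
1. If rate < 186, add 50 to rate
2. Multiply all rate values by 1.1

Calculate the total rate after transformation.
2274.8

Step 1: Apply Rule 1 - Add 50 to records with rate < 186
  - 4 records affected: 426 + (4 × 50) = 626
  - Unaffected records: 1442
  - Sum after Rule 1: 2068
Step 2: Apply Rule 2 - Multiply all by 1.1
  - 2068 × 1.1 = 2274.8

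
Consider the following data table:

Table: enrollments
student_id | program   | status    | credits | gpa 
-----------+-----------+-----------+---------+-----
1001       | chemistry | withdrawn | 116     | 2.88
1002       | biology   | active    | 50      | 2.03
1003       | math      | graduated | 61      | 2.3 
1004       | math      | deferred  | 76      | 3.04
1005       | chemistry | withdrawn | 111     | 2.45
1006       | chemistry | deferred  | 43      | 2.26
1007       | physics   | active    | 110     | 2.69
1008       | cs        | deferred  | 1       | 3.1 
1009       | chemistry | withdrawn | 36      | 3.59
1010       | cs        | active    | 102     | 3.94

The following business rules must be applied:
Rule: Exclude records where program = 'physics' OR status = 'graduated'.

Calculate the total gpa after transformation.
23.29

Step 1: Find records where program = 'physics' OR status = 'graduated'
Step 2: 2 records match, summing to 4.99
Step 3: Original sum: 28.28
Step 4: Remaining sum = 28.28 - 4.99 = 23.29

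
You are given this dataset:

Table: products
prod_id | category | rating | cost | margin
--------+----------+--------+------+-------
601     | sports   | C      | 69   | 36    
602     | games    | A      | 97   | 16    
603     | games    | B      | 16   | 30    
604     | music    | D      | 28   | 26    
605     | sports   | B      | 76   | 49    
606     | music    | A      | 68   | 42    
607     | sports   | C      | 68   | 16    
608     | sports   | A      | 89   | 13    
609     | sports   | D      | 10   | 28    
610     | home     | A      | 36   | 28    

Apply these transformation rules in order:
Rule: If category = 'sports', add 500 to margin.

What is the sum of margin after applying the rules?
2784

Step 1: Count records where category = 'sports': 5
Step 2: Total bonus added: 5 × 500 = 2500
Step 3: Original sum of margin: 284
Step 4: Final sum = 284 + 2500 = 2784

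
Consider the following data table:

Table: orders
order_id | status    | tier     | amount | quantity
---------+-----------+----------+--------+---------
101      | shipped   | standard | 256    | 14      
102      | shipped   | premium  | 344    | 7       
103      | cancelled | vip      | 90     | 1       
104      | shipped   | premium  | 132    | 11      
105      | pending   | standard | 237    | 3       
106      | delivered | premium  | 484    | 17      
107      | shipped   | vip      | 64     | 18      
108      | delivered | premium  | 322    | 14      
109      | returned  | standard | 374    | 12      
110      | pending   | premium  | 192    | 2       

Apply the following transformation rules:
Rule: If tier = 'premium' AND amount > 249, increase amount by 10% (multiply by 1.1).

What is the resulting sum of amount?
2610.0

Step 1: Find records where tier = 'premium' AND amount > 249
Step 2: 3 records match, summing to 1150
Step 3: After multiplier: 1150 × 1.1 = 1265.0
Step 4: Unaffected records sum: 1345
Step 5: Final sum = 1265.0 + 1345 = 2610.0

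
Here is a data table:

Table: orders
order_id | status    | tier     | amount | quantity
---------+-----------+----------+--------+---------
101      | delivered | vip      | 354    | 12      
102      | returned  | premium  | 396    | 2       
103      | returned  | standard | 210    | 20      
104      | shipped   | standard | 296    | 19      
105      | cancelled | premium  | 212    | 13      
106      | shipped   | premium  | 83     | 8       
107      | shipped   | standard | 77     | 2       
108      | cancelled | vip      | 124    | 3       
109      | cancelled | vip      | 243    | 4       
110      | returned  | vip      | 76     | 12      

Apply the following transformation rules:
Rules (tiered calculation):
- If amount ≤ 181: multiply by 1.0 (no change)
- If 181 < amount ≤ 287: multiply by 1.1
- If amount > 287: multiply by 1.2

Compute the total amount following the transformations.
2346.7

Step 1: Tier 1 (amount ≤ 181): 4 records, sum = 360 × 1.0 = 360.0
Step 2: Tier 2 (181 < amount ≤ 287): 3 records, sum = 665 × 1.1 = 731.5
Step 3: Tier 3 (amount > 287): 3 records, sum = 1046 × 1.2 = 1255.2
Step 4: Final sum = 360.0 + 731.5 + 1255.2 = 2346.7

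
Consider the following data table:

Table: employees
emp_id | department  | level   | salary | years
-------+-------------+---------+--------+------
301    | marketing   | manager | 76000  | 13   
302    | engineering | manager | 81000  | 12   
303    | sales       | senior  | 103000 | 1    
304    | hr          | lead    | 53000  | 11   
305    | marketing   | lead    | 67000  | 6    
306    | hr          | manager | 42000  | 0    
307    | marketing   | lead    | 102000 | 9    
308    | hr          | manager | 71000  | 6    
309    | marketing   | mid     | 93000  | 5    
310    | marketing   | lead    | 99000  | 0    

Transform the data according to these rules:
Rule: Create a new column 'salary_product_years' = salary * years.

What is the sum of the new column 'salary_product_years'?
4857000

Step 1: For each record, compute salary * years
Example calculations:
  76000 * 13 = 988000
  81000 * 12 = 972000
  103000 * 1 = 103000
  ...
Step 2: Sum all derived values
Step 3: Total = 4857000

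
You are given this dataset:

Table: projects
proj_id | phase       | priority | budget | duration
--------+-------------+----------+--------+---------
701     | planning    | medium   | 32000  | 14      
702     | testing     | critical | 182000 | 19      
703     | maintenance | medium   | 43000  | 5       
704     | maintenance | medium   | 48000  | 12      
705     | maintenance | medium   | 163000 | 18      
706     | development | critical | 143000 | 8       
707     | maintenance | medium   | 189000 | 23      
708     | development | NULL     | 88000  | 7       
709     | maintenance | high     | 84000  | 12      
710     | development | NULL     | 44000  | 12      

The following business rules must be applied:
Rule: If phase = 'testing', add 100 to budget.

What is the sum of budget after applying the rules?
1016100

Step 1: Count records where phase = 'testing': 1
Step 2: Total bonus added: 1 × 100 = 100
Step 3: Original sum of budget: 1016000
Step 4: Final sum = 1016000 + 100 = 1016100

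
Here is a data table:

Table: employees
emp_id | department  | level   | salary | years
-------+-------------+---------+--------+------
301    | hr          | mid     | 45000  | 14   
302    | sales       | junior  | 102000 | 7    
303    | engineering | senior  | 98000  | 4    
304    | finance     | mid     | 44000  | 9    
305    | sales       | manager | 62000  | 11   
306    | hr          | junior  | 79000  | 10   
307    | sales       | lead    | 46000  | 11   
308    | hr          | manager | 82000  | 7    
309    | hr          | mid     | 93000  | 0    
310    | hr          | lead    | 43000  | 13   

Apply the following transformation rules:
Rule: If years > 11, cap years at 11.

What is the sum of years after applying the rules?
81

Step 1: 2 records have years > 11
Step 2: These records originally summed to 27
Step 3: After capping: 2 × 11 = 22
Step 4: Unaffected records sum: 59
Step 5: Final sum = 22 + 59 = 81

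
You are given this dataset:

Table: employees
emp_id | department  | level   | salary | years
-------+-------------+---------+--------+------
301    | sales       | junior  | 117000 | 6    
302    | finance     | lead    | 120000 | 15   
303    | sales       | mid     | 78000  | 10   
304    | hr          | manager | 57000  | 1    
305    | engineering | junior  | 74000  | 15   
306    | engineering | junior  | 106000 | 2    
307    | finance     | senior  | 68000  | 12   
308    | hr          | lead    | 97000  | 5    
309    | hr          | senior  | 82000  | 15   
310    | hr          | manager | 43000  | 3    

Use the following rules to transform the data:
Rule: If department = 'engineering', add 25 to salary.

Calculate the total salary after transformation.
842050

Step 1: Count records where department = 'engineering': 2
Step 2: Total bonus added: 2 × 25 = 50
Step 3: Original sum of salary: 842000
Step 4: Final sum = 842000 + 50 = 842050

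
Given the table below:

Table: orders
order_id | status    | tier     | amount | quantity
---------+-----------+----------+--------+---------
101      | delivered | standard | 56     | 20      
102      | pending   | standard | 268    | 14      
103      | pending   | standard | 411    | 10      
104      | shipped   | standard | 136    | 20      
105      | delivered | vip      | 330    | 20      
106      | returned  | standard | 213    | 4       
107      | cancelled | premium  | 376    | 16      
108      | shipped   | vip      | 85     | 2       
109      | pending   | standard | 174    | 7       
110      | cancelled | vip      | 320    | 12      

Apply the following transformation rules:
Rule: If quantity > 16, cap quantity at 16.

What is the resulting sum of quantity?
113

Step 1: 3 records have quantity > 16
Step 2: These records originally summed to 60
Step 3: After capping: 3 × 16 = 48
Step 4: Unaffected records sum: 65
Step 5: Final sum = 48 + 65 = 113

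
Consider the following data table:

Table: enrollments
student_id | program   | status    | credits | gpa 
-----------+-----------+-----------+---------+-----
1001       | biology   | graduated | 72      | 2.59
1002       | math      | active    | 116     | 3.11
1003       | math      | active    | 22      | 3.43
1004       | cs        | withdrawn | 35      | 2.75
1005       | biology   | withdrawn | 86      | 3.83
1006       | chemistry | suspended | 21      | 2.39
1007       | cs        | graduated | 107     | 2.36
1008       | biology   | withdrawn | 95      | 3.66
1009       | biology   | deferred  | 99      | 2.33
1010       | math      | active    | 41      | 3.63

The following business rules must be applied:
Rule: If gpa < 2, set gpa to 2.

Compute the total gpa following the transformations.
30.08

Step 1: 0 records have gpa < 2
Step 2: These records originally summed to 0
Step 3: After setting to minimum: 0 × 2 = 0
Step 4: Unaffected records sum: 30.08
Step 5: Final sum = 0 + 30.08 = 30.08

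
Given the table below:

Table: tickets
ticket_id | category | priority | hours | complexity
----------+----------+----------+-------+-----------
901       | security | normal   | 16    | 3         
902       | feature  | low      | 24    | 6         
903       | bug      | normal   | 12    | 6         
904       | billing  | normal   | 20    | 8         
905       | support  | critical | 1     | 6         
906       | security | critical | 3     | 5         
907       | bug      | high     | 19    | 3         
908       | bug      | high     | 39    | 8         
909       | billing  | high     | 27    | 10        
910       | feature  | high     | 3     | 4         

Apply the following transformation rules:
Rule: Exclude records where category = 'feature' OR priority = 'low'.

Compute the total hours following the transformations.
137

Step 1: Find records where category = 'feature' OR priority = 'low'
Step 2: 2 records match, summing to 27
Step 3: Original sum: 164
Step 4: Remaining sum = 164 - 27 = 137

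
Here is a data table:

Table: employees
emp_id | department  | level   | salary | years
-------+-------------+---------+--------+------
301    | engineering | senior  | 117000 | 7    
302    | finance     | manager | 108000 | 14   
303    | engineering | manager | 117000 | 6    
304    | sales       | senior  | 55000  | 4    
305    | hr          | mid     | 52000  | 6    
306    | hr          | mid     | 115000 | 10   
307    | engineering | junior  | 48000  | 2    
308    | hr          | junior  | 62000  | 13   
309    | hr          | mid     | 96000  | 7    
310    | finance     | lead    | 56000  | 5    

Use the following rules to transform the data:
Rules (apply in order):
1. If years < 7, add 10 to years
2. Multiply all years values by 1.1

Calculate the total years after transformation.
136.4

Step 1: Apply Rule 1 - Add 10 to records with years < 7
  - 5 records affected: 23 + (5 × 10) = 73
  - Unaffected records: 51
  - Sum after Rule 1: 124
Step 2: Apply Rule 2 - Multiply all by 1.1
  - 124 × 1.1 = 136.4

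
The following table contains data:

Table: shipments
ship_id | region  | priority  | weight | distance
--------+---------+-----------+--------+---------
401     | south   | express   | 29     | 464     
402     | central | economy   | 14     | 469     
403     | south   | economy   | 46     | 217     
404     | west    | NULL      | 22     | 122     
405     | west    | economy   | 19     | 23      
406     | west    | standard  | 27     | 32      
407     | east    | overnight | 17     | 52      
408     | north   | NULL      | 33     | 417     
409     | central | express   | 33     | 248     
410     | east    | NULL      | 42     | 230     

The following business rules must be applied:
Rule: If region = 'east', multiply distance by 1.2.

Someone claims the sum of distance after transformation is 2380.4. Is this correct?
No, the correct result is 2330.4.

Step 1: Calculate the correct sum after transformation
Step 2: Apply multiplier 1.2 to records where region = 'east'
Step 3: Correct result = 2330.4
Step 4: Claimed result = 2380.4
Step 5: 2330.4 ≠ 2380.4
Conclusion: The claimed result is incorrect. The correct answer is 2330.4.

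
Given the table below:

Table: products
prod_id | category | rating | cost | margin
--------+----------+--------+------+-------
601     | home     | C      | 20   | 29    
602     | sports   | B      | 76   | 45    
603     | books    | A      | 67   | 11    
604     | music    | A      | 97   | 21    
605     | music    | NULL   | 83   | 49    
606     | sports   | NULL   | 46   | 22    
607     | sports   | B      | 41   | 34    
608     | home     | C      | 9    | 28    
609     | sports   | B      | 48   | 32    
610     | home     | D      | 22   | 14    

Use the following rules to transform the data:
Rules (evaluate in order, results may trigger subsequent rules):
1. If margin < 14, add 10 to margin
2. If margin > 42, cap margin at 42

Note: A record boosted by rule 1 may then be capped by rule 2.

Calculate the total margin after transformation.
285

Step 1: Apply rule 1 to records with margin < 14
  - 1 records get bonus of 10
  - Of these, 0 records then exceed 42 and get capped
Step 2: Apply rule 2 to records with margin > 42
  - 2 records (original) are capped
Step 3: Calculate final sum = 285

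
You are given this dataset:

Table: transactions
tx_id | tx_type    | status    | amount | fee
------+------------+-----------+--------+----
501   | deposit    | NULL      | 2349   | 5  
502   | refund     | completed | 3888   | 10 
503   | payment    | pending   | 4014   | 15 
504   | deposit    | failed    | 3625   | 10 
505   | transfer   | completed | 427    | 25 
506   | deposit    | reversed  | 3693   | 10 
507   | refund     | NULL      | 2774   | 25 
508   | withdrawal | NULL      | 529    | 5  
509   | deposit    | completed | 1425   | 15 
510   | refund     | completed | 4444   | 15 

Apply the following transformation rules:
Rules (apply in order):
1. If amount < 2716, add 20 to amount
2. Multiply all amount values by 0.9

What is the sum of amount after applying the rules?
24523.2

Step 1: Apply Rule 1 - Add 20 to records with amount < 2716
  - 4 records affected: 4730 + (4 × 20) = 4810
  - Unaffected records: 22438
  - Sum after Rule 1: 27248
Step 2: Apply Rule 2 - Multiply all by 0.9
  - 27248 × 0.9 = 24523.2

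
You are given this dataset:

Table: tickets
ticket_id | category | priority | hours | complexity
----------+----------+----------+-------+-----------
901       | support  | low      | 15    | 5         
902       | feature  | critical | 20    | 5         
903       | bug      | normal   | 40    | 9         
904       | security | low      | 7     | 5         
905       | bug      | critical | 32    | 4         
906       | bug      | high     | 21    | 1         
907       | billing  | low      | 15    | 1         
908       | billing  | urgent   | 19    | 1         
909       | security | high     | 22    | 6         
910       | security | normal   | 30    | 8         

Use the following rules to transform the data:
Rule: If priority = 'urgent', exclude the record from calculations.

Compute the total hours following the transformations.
202

Step 1: Identify records where priority = 'urgent'
Step 2: The excluded records sum to 19
Step 3: Original total hours = 221
Step 4: Remaining total = 221 - 19 = 202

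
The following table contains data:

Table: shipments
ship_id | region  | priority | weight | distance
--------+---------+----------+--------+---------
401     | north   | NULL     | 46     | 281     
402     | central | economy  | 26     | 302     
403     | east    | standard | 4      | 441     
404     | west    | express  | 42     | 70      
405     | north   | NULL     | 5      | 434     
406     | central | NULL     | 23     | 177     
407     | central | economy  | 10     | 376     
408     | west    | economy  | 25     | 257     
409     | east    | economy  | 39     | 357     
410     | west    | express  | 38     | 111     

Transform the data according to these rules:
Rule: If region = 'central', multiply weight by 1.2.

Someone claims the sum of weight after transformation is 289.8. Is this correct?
No, the correct result is 269.8.

Step 1: Calculate the correct sum after transformation
Step 2: Apply multiplier 1.2 to records where region = 'central'
Step 3: Correct result = 269.8
Step 4: Claimed result = 289.8
Step 5: 269.8 ≠ 289.8
Conclusion: The claimed result is incorrect. The correct answer is 269.8.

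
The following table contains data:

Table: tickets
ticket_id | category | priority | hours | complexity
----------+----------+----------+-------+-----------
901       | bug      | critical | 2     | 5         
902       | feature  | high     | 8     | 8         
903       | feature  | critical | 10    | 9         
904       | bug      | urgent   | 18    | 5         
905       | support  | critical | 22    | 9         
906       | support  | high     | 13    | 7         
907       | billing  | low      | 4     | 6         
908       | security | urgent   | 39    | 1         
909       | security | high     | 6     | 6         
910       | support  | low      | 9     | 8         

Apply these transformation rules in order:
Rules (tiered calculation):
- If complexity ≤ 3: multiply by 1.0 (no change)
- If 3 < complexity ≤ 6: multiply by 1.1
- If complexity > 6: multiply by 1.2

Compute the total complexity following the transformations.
74.4

Step 1: Tier 1 (complexity ≤ 3): 1 records, sum = 1 × 1.0 = 1.0
Step 2: Tier 2 (3 < complexity ≤ 6): 4 records, sum = 22 × 1.1 = 24.2
Step 3: Tier 3 (complexity > 6): 5 records, sum = 41 × 1.2 = 49.2
Step 4: Final sum = 1.0 + 24.2 + 49.2 = 74.4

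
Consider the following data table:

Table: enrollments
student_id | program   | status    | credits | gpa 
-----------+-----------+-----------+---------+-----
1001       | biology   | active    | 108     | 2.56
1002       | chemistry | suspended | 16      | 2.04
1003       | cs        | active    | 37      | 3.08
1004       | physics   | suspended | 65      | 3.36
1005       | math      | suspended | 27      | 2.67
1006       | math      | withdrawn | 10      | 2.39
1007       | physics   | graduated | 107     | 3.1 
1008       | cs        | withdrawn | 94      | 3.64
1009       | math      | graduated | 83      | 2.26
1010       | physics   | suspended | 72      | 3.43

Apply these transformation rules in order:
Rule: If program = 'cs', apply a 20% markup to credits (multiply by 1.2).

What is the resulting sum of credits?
645.2

Step 1: Records with program = 'cs' have total credits = 131
Step 2: Apply multiplier: 131 × 1.2 = 157.2
Step 3: Other records total: 488
Step 4: Final sum = 157.2 + 488 = 645.2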